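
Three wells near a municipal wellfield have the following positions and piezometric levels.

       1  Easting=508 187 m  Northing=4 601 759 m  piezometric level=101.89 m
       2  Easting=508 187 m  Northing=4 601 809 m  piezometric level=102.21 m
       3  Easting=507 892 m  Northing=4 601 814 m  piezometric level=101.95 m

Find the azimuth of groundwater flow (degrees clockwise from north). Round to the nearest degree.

With h = a·x + b·y + c and 1 as origin, the differences give:
  0·a + 50·b = +0.32
  (-295)·a + 55·b = +0.06
Eliminate b (×55 and ×50, subtract): 14750·a = 14.600 → a = ∂h/∂x = +0.0009898
Back-substitute: b = ∂h/∂y = +0.006400.
Flow direction (−∇h) has components (-0.0009898 E, -0.006400 N).
Azimuth = atan2(E, N) = atan2(-0.0009898, -0.006400) = 188.8° ≈ 189°.

189°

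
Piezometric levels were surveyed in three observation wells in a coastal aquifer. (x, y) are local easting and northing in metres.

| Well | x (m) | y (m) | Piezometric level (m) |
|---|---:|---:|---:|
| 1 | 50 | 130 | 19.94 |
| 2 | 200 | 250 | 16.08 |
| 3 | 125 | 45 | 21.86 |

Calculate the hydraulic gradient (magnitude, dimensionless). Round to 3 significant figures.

0.0269

Taking 1 as reference: 2−1 = (150, 120, -3.86); 3−1 = (75, -85, +1.92).
Solve a·Δx + b·Δy = Δh: det = 150·(-85) − 75·120 = -21750.
∂h/∂x = [(-3.86)·(-85) − (+1.92)·120] / -21750 = -0.004492
∂h/∂y = [150·(+1.92) − 75·(-3.86)] / -21750 = -0.02655
|∇h| = √(-0.004492² + -0.02655²) = 0.02693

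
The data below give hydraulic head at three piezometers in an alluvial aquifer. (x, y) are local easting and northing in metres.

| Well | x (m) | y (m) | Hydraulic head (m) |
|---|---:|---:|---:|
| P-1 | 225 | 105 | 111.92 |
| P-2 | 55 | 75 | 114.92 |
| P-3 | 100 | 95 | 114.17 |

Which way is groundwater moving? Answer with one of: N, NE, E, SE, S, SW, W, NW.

Differences from P-1: to P-2 (Δx, Δy, Δh) = (-170, -30, +3.00); to P-3 = (-125, -10, +2.25).
Solve a·Δx + b·Δy = Δh: det = (-170)·(-10) − (-125)·(-30) = -2050.
∂h/∂x = [(+3.00)·(-10) − (+2.25)·(-30)] / -2050 = -0.01829
∂h/∂y = [(-170)·(+2.25) − (-125)·(+3.00)] / -2050 = +0.003659
Flow = −∇h = (+0.01829 east, -0.003659 north), which points east.

E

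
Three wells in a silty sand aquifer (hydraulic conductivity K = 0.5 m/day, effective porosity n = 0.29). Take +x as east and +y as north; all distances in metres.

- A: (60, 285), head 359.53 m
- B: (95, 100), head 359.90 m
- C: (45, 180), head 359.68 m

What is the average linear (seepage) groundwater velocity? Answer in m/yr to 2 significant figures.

With h = a·x + b·y + c and A as origin, the differences give:
  35·a + (-185)·b = +0.37
  (-15)·a + (-105)·b = +0.15
Eliminate b (×(-105) and ×(-185), subtract): -6450·a = -11.100 → a = ∂h/∂x = +0.001721
Back-substitute: b = ∂h/∂y = -0.001674.
|∇h| = √(0.001721² + -0.001674²) = 0.002401
Seepage velocity v = K·i/n = 0.5 × 0.002401 / 0.29 = 0.00414 m/day = 1.512 m/yr.

1.5 m/yr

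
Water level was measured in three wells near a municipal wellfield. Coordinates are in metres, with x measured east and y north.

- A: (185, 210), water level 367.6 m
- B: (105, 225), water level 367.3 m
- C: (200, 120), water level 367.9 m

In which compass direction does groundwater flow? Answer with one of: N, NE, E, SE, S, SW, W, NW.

With h = a·x + b·y + c and A as origin, the differences give:
  (-80)·a + 15·b = -0.3
  15·a + (-90)·b = +0.3
Eliminate b (×(-90) and ×15, subtract): 6975·a = 22.50 → a = ∂h/∂x = +0.003226
Back-substitute: b = ∂h/∂y = -0.002796.
Flow = −∇h = (-0.003226 east, +0.002796 north), which points northwest.

NW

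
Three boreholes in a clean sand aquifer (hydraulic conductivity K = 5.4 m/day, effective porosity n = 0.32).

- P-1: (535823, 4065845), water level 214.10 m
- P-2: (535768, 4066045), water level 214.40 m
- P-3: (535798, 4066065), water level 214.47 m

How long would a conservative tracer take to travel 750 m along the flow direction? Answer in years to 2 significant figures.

57 years

Differences from P-1: to P-2 (Δx, Δy, Δh) = (-55, 200, +0.30); to P-3 = (-25, 220, +0.37).
Determinant of the coordinate differences = (-55)·220 − (-25)·200 = -7100.
∂h/∂x = [(+0.30)·220 − (+0.37)·200] / -7100 = +0.001127
∂h/∂y = [(-55)·(+0.37) − (-25)·(+0.30)] / -7100 = +0.001810
|∇h| = √(0.001127² + 0.001810²) = 0.002132
Seepage velocity v = K·i/n = 5.4 × 0.002132 / 0.32 = 0.03598 m/day.
t = 750 / 0.03598 = 2.084e+04 days = 57.1 years.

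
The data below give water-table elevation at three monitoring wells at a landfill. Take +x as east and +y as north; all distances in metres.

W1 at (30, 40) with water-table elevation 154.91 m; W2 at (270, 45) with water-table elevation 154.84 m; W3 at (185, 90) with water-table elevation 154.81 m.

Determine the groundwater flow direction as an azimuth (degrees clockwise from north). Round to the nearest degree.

013°

With h = a·x + b·y + c and W1 as origin, the differences give:
  240·a + 5·b = -0.07
  155·a + 50·b = -0.10
Eliminate b (×50 and ×5, subtract): 11225·a = -3.000 → a = ∂h/∂x = -0.0002673
Back-substitute: b = ∂h/∂y = -0.001171.
Flow direction (−∇h) has components (+0.0002673 E, +0.001171 N).
Azimuth = atan2(E, N) = atan2(+0.0002673, +0.001171) = 12.9° ≈ 013°.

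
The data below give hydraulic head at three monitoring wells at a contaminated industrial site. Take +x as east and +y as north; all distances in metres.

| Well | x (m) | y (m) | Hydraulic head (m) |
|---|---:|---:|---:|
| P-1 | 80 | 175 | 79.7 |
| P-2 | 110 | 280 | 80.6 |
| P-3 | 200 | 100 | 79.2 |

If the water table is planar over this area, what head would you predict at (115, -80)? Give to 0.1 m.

Differences from P-1: to P-2 (Δx, Δy, Δh) = (30, 105, +0.9); to P-3 = (120, -75, -0.5).
Solve a·Δx + b·Δy = Δh: det = 30·(-75) − 120·105 = -14850.
∂h/∂x = [(+0.9)·(-75) − (-0.5)·105] / -14850 = +0.001010
∂h/∂y = [30·(-0.5) − 120·(+0.9)] / -14850 = +0.008283
h(115, -80) = 79.7 + (+0.001010)·(35) + (+0.008283)·(-255) = 79.7 +0.035 -2.112 = 77.623 m.

77.6 m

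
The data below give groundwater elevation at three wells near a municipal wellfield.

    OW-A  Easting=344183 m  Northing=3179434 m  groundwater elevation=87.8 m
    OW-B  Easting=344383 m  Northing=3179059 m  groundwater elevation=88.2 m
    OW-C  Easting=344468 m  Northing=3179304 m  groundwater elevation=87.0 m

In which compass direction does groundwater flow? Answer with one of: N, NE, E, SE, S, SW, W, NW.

NE

Three-point gradient (reference OW-A): Δ to OW-B = (200, -375, +0.4), Δ to OW-C = (285, -130, -0.8).
∂h/∂x = -0.004352, ∂h/∂y = -0.003388 (det = 80875).
Flow = −∇h = (+0.004352 east, +0.003388 north), which points northeast.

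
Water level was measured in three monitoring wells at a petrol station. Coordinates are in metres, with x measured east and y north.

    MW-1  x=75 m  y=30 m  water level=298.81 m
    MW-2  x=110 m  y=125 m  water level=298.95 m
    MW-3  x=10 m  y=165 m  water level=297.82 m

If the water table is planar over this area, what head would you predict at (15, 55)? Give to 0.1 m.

With h = a·x + b·y + c and MW-1 as origin, the differences give:
  35·a + 95·b = +0.14
  (-65)·a + 135·b = -0.99
Eliminate b (×135 and ×95, subtract): 10900·a = 112.950 → a = ∂h/∂x = +0.01036
Back-substitute: b = ∂h/∂y = -0.002344.
h(15, 55) = 298.81 + (+0.01036)·(-60) + (-0.002344)·(25) = 298.81 -0.622 -0.059 = 298.130 m.

298.1 m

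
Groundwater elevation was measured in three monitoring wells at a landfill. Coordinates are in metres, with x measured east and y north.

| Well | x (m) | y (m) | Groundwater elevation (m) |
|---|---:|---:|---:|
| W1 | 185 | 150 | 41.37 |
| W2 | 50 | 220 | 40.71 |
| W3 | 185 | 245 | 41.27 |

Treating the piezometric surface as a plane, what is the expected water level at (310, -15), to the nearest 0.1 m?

42.1 m

Three-point gradient (reference W1): Δ to W2 = (-135, 70, -0.66), Δ to W3 = (0, 95, -0.10).
∂h/∂x = +0.004343, ∂h/∂y = -0.001053 (det = -12825).
h(310, -15) = 41.37 + (+0.004343)·(125) + (-0.001053)·(-165) = 41.37 +0.543 +0.174 = 42.087 m.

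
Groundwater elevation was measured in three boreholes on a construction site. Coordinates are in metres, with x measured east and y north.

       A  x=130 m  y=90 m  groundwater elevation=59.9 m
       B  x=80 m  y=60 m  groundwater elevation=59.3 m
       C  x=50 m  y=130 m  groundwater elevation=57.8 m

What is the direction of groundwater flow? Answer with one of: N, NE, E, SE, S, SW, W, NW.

NW

With h = a·x + b·y + c and A as origin, the differences give:
  (-50)·a + (-30)·b = -0.6
  (-80)·a + 40·b = -2.1
Eliminate b (×40 and ×(-30), subtract): -4400·a = -87.00 → a = ∂h/∂x = +0.01977
Back-substitute: b = ∂h/∂y = -0.01295.
Flow = −∇h = (-0.01977 east, +0.01295 north), which points northwest.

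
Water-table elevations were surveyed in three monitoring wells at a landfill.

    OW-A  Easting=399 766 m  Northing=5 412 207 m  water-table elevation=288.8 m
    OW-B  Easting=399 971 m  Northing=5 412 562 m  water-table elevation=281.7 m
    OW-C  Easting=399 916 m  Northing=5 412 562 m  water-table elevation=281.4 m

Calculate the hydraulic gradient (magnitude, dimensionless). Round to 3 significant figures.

Taking OW-A as reference: OW-B−OW-A = (205, 355, -7.1); OW-C−OW-A = (150, 355, -7.4).
Solve a·Δx + b·Δy = Δh: det = 205·355 − 150·355 = 19525.
∂h/∂x = [(-7.1)·355 − (-7.4)·355] / 19525 = +0.005455
∂h/∂y = [205·(-7.4) − 150·(-7.1)] / 19525 = -0.02315
|∇h| = √(0.005455² + -0.02315²) = 0.02378

0.0238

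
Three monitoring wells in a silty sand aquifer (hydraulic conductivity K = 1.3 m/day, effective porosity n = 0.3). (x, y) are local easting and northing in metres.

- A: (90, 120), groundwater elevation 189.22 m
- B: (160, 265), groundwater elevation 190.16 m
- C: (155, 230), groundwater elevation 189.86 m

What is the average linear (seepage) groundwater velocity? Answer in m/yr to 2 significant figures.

18 m/yr

Taking A as reference: B−A = (70, 145, +0.94); C−A = (65, 110, +0.64).
Determinant of the coordinate differences = 70·110 − 65·145 = -1725.
∂h/∂x = [(+0.94)·110 − (+0.64)·145] / -1725 = -0.006145
∂h/∂y = [70·(+0.64) − 65·(+0.94)] / -1725 = +0.009449
|∇h| = √(-0.006145² + 0.009449²) = 0.01127
Seepage velocity v = K·i/n = 1.3 × 0.01127 / 0.3 = 0.04884 m/day = 17.84 m/yr.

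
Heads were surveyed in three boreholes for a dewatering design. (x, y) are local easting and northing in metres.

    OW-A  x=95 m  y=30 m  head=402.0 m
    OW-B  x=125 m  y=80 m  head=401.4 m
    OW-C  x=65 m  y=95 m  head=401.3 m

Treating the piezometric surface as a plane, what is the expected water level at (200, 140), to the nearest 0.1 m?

With h = a·x + b·y + c and OW-A as origin, the differences give:
  30·a + 50·b = -0.6
  (-30)·a + 65·b = -0.7
Eliminate b (×65 and ×50, subtract): 3450·a = -4.00 → a = ∂h/∂x = -0.001159
Back-substitute: b = ∂h/∂y = -0.01130.
h(200, 140) = 402.0 + (-0.001159)·(105) + (-0.01130)·(110) = 402.0 -0.122 -1.243 = 400.635 m.

400.6 m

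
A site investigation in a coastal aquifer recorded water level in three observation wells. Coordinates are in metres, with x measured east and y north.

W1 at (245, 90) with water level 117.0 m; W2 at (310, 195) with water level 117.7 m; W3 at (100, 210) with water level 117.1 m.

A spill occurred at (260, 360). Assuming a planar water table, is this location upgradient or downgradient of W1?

upgradient

Three-point gradient (reference W1): Δ to W2 = (65, 105, +0.7), Δ to W3 = (-145, 120, +0.1).
∂h/∂x = +0.003192, ∂h/∂y = +0.004691 (det = 23025).
Head at (260, 360) = 117.0 + (+0.003192)·(15) + (+0.004691)·(270) = 118.31 m.
That is higher than the 117.0 m at W1, so the point is upgradient.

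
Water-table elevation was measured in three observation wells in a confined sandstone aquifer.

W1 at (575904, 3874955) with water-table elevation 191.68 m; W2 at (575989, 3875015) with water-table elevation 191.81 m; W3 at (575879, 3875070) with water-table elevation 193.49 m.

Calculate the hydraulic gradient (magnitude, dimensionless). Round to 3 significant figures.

0.0162

Three-point gradient (reference W1): Δ to W2 = (85, 60, +0.13), Δ to W3 = (-25, 115, +1.81).
∂h/∂x = -0.008306, ∂h/∂y = +0.01393 (det = 11275).
|∇h| = √(-0.008306² + 0.01393²) = 0.01622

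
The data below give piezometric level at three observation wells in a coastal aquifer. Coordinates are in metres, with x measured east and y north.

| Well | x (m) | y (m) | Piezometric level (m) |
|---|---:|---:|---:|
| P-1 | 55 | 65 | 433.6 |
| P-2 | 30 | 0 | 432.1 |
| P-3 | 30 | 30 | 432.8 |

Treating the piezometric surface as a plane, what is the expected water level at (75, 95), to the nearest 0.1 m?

434.3 m

Taking P-1 as reference: P-2−P-1 = (-25, -65, -1.5); P-3−P-1 = (-25, -35, -0.8).
Solve a·Δx + b·Δy = Δh: det = (-25)·(-35) − (-25)·(-65) = -750.
∂h/∂x = [(-1.5)·(-35) − (-0.8)·(-65)] / -750 = -0.0006667
∂h/∂y = [(-25)·(-0.8) − (-25)·(-1.5)] / -750 = +0.02333
h(75, 95) = 433.6 + (-0.0006667)·(20) + (+0.02333)·(30) = 433.6 -0.013 +0.700 = 434.287 m.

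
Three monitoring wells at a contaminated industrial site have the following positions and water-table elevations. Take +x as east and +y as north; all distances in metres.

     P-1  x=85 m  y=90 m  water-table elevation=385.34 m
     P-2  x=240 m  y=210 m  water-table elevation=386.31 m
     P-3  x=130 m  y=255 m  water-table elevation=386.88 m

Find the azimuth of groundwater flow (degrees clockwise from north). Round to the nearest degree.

With h = a·x + b·y + c and P-1 as origin, the differences give:
  155·a + 120·b = +0.97
  45·a + 165·b = +1.54
Eliminate b (×165 and ×120, subtract): 20175·a = -24.750 → a = ∂h/∂x = -0.001227
Back-substitute: b = ∂h/∂y = +0.009668.
Flow direction (−∇h) has components (+0.001227 E, -0.009668 N).
Azimuth = atan2(E, N) = atan2(+0.001227, -0.009668) = 172.8° ≈ 173°.

173°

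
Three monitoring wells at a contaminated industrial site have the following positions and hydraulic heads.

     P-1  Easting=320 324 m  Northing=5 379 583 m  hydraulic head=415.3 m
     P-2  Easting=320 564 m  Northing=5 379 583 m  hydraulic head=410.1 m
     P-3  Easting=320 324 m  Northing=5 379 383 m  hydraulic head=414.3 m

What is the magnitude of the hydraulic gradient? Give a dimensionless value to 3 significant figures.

0.0222

∂h/∂x = (410.1 − 415.3) / (320564 − 320324) = -0.02167
∂h/∂y = (414.3 − 415.3) / (5379383 − 5379583) = +0.005000
|∇h| = √(-0.02167² + 0.005000²) = 0.02224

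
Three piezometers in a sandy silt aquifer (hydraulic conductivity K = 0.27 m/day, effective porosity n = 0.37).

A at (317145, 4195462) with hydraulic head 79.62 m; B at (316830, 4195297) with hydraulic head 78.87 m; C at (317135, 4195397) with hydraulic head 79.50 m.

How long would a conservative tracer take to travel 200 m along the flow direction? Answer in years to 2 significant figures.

With h = a·x + b·y + c and A as origin, the differences give:
  (-315)·a + (-165)·b = -0.75
  (-10)·a + (-65)·b = -0.12
Eliminate b (×(-65) and ×(-165), subtract): 18825·a = 28.950 → a = ∂h/∂x = +0.001538
Back-substitute: b = ∂h/∂y = +0.001610.
|∇h| = √(0.001538² + 0.001610²) = 0.002227
Seepage velocity v = K·i/n = 0.27 × 0.002227 / 0.37 = 0.001625 m/day.
t = 200 / 0.001625 = 1.231e+05 days = 337 years.

340 years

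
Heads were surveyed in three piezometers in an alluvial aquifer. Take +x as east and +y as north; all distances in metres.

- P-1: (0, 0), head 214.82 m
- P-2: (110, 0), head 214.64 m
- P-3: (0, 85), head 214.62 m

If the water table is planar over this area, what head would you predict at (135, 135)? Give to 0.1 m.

∂h/∂x = (214.64 − 214.82) / (110 − 0) = -0.001636
∂h/∂y = (214.62 − 214.82) / (85 − 0) = -0.002353
h(135, 135) = 214.82 + (-0.001636)·(135) + (-0.002353)·(135) = 214.82 -0.221 -0.318 = 214.281 m.

214.3 m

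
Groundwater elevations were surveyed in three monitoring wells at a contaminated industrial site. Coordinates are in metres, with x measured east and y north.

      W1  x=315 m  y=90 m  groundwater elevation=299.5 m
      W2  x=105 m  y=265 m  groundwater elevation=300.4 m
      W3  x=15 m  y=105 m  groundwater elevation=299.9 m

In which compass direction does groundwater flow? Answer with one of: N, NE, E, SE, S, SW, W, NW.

Differences from W1: to W2 (Δx, Δy, Δh) = (-210, 175, +0.9); to W3 = (-300, 15, +0.4).
Solve a·Δx + b·Δy = Δh: det = (-210)·15 − (-300)·175 = 49350.
∂h/∂x = [(+0.9)·15 − (+0.4)·175] / 49350 = -0.001145
∂h/∂y = [(-210)·(+0.4) − (-300)·(+0.9)] / 49350 = +0.003769
Flow = −∇h = (+0.001145 east, -0.003769 north), which points south.

S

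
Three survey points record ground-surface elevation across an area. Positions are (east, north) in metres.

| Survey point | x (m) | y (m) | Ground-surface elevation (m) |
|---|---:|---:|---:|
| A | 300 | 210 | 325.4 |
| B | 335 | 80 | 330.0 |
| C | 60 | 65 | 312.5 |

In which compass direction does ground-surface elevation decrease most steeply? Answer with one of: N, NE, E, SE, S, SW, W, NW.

Taking A as reference: B−A = (35, -130, +4.6); C−A = (-240, -145, -12.9).
Solve a·Δx + b·Δy = Δz: det = 35·(-145) − (-240)·(-130) = -36275.
∂z/∂x = [(+4.6)·(-145) − (-12.9)·(-130)] / -36275 = +0.06462
∂z/∂y = [35·(-12.9) − (-240)·(+4.6)] / -36275 = -0.01799
Steepest decrease is along −∇f = (-0.06462 E, +0.01799 N) → west.

W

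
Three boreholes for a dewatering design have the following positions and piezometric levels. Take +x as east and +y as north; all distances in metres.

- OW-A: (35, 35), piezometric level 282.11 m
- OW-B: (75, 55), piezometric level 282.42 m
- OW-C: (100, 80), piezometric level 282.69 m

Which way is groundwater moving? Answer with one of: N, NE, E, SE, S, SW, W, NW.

Taking OW-A as reference: OW-B−OW-A = (40, 20, +0.31); OW-C−OW-A = (65, 45, +0.58).
Determinant of the coordinate differences = 40·45 − 65·20 = 500.
∂h/∂x = [(+0.31)·45 − (+0.58)·20] / 500 = +0.004700
∂h/∂y = [40·(+0.58) − 65·(+0.31)] / 500 = +0.006100
Flow = −∇h = (-0.004700 east, -0.006100 north), which points southwest.

SW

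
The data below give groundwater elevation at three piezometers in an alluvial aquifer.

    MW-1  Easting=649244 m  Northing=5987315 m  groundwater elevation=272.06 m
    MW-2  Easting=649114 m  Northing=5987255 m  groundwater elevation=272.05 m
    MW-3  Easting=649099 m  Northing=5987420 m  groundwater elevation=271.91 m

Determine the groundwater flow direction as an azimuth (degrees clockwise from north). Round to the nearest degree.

Differences from MW-1: to MW-2 (Δx, Δy, Δh) = (-130, -60, -0.01); to MW-3 = (-145, 105, -0.15).
Solve a·Δx + b·Δy = Δh: det = (-130)·105 − (-145)·(-60) = -22350.
∂h/∂x = [(-0.01)·105 − (-0.15)·(-60)] / -22350 = +0.0004497
∂h/∂y = [(-130)·(-0.15) − (-145)·(-0.01)] / -22350 = -0.0008076
Flow direction (−∇h) has components (-0.0004497 E, +0.0008076 N).
Azimuth = atan2(E, N) = atan2(-0.0004497, +0.0008076) = 330.9° ≈ 331°.

331°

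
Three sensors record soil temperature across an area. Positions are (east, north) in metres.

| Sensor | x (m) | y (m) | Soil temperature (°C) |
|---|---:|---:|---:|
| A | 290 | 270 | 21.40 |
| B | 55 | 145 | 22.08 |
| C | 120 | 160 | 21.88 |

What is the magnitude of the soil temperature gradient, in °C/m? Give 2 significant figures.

0.0033 °C/m

Differences from A: to B (Δx, Δy, Δh) = (-235, -125, +0.68); to C = (-170, -110, +0.48).
Determinant of the coordinate differences = (-235)·(-110) − (-170)·(-125) = 4600.
∂T/∂x = [(+0.68)·(-110) − (+0.48)·(-125)] / 4600 = -0.003217
∂T/∂y = [(-235)·(+0.48) − (-170)·(+0.68)] / 4600 = +0.0006087
|∇f| = √(-0.003217² + 0.0006087²) = 0.003274 °C/m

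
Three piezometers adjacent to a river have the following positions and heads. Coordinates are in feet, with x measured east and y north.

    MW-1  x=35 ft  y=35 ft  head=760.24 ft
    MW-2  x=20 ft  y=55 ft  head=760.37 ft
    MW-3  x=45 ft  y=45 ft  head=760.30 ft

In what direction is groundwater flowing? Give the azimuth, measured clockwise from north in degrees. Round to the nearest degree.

177°

Differences from MW-1: to MW-2 (Δx, Δy, Δh) = (-15, 20, +0.13); to MW-3 = (10, 10, +0.06).
Solve a·Δx + b·Δy = Δh: det = (-15)·10 − 10·20 = -350.
∂h/∂x = [(+0.13)·10 − (+0.06)·20] / -350 = -0.0002857
∂h/∂y = [(-15)·(+0.06) − 10·(+0.13)] / -350 = +0.006286
Flow direction (−∇h) has components (+0.0002857 E, -0.006286 N).
Azimuth = atan2(E, N) = atan2(+0.0002857, -0.006286) = 177.4° ≈ 177°.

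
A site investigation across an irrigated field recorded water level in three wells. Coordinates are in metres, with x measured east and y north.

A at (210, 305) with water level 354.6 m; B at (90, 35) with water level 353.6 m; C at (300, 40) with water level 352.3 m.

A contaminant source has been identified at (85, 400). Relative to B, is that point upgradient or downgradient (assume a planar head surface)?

upgradient

Three-point gradient (reference A): Δ to B = (-120, -270, -1.0), Δ to C = (90, -265, -2.3).
∂h/∂x = -0.006346, ∂h/∂y = +0.006524 (det = 56100).
Head at (85, 400) = 354.6 + (-0.006346)·(-125) + (+0.006524)·(95) = 356.01 m.
That is higher than the 353.6 m at B, so the point is upgradient.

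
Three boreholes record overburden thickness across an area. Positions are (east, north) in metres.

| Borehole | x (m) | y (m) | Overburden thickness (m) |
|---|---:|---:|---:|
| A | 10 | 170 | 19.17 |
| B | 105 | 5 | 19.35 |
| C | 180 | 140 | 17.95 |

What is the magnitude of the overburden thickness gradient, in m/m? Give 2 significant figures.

0.010 m/m

With d = a·x + b·y + c and A as origin, the differences give:
  95·a + (-165)·b = +0.18
  170·a + (-30)·b = -1.22
Eliminate b (×(-30) and ×(-165), subtract): 25200·a = -206.700 → a = ∂d/∂x = -0.008202
Back-substitute: b = ∂d/∂y = -0.005813.
|∇f| = √(-0.008202² + -0.005813²) = 0.01005 m/m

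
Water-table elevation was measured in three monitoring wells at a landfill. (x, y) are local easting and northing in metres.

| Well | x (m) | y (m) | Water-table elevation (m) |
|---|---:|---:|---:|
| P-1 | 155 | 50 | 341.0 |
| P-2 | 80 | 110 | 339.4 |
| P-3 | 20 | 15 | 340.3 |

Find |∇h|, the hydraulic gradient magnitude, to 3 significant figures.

Taking P-1 as reference: P-2−P-1 = (-75, 60, -1.6); P-3−P-1 = (-135, -35, -0.7).
Determinant of the coordinate differences = (-75)·(-35) − (-135)·60 = 10725.
∂h/∂x = [(-1.6)·(-35) − (-0.7)·60] / 10725 = +0.009138
∂h/∂y = [(-75)·(-0.7) − (-135)·(-1.6)] / 10725 = -0.01524
|∇h| = √(0.009138² + -0.01524²) = 0.01777

0.0178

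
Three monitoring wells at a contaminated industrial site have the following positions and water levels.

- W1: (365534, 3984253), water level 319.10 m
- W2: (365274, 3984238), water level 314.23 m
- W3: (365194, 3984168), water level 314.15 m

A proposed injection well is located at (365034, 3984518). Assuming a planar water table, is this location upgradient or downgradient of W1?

Three-point gradient (reference W1): Δ to W2 = (-260, -15, -4.87), Δ to W3 = (-340, -85, -4.95).
∂h/∂x = +0.01998, ∂h/∂y = -0.02169 (det = 17000).
Head at (365034, 3984518) = 319.10 + (+0.01998)·(-500) + (-0.02169)·(265) = 303.36 m.
That is lower than the 319.10 m at W1, so the point is downgradient.

downgradient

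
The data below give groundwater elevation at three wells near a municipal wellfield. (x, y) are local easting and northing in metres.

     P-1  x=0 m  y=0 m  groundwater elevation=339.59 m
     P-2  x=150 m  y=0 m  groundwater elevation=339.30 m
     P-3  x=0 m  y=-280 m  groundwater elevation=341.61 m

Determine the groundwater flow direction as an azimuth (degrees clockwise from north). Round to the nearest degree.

015°

∂h/∂x = (339.30 − 339.59) / (150 − 0) = -0.001933
∂h/∂y = (341.61 − 339.59) / (-280 − 0) = -0.007214
Flow direction (−∇h) has components (+0.001933 E, +0.007214 N).
Azimuth = atan2(E, N) = atan2(+0.001933, +0.007214) = 15.0° ≈ 015°.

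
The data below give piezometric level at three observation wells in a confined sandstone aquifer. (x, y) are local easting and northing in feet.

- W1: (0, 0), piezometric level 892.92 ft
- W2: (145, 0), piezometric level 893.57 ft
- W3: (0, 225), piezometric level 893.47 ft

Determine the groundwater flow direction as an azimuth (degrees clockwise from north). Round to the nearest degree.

241°

∂h/∂x = (893.57 − 892.92) / (145 − 0) = +0.004483
∂h/∂y = (893.47 − 892.92) / (225 − 0) = +0.002444
Flow direction (−∇h) has components (-0.004483 E, -0.002444 N).
Azimuth = atan2(E, N) = atan2(-0.004483, -0.002444) = 241.4° ≈ 241°.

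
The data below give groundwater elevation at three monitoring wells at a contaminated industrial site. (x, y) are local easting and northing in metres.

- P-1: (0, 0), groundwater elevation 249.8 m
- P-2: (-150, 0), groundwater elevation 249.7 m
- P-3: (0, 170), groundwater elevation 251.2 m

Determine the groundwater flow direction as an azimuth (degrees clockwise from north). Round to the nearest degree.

185°

∂h/∂x = (249.7 − 249.8) / (-150 − 0) = +0.0006667
∂h/∂y = (251.2 − 249.8) / (170 − 0) = +0.008235
Flow direction (−∇h) has components (-0.0006667 E, -0.008235 N).
Azimuth = atan2(E, N) = atan2(-0.0006667, -0.008235) = 184.6° ≈ 185°.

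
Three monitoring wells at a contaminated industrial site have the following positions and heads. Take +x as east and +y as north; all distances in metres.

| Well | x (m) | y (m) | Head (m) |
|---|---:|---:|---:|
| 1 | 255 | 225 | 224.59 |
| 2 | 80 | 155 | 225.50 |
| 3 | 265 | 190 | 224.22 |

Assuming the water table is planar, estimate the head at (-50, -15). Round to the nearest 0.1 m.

225.2 m

Differences from 1: to 2 (Δx, Δy, Δh) = (-175, -70, +0.91); to 3 = (10, -35, -0.37).
Solve a·Δx + b·Δy = Δh: det = (-175)·(-35) − 10·(-70) = 6825.
∂h/∂x = [(+0.91)·(-35) − (-0.37)·(-70)] / 6825 = -0.008462
∂h/∂y = [(-175)·(-0.37) − 10·(+0.91)] / 6825 = +0.008154
h(-50, -15) = 224.59 + (-0.008462)·(-305) + (+0.008154)·(-240) = 224.59 +2.581 -1.957 = 225.214 m.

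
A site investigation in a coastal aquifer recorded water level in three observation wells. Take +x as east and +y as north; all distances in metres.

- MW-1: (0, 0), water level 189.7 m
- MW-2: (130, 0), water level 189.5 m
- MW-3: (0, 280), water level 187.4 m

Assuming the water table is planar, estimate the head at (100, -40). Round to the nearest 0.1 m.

∂h/∂x = (189.5 − 189.7) / (130 − 0) = -0.001538
∂h/∂y = (187.4 − 189.7) / (280 − 0) = -0.008214
h(100, -40) = 189.7 + (-0.001538)·(100) + (-0.008214)·(-40) = 189.7 -0.154 +0.329 = 189.875 m.

189.9 m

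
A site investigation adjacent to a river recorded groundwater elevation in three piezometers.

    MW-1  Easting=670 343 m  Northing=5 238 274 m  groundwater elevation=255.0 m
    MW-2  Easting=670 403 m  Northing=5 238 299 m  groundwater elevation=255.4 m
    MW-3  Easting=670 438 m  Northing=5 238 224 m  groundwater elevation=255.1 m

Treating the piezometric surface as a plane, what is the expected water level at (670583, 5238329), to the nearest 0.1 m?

With h = a·x + b·y + c and MW-1 as origin, the differences give:
  60·a + 25·b = +0.4
  95·a + (-50)·b = +0.1
Eliminate b (×(-50) and ×25, subtract): -5375·a = -22.50 → a = ∂h/∂x = +0.004186
Back-substitute: b = ∂h/∂y = +0.005953.
h(670583, 5238329) = 255.0 + (+0.004186)·(240) + (+0.005953)·(55) = 255.0 +1.005 +0.327 = 256.332 m.

256.3 m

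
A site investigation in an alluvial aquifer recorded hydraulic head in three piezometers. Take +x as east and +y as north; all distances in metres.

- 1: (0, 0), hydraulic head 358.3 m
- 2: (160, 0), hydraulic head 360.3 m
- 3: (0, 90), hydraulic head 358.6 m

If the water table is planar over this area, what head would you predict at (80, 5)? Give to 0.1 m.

∂h/∂x = (360.3 − 358.3) / (160 − 0) = +0.01250
∂h/∂y = (358.6 − 358.3) / (90 − 0) = +0.003333
h(80, 5) = 358.3 + (+0.01250)·(80) + (+0.003333)·(5) = 358.3 +1.000 +0.017 = 359.317 m.

359.3 m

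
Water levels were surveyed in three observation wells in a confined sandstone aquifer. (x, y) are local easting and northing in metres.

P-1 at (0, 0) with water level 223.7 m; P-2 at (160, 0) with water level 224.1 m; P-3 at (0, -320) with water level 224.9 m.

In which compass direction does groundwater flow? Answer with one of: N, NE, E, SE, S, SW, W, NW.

NW

∂h/∂x = (224.1 − 223.7) / (160 − 0) = +0.002500
∂h/∂y = (224.9 − 223.7) / (-320 − 0) = -0.003750
Flow = −∇h = (-0.002500 east, +0.003750 north), which points northwest.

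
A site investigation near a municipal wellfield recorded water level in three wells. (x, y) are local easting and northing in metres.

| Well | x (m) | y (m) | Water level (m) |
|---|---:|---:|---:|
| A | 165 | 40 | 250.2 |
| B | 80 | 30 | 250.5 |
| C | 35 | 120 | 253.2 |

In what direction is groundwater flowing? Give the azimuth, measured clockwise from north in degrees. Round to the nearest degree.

166°

Three-point gradient (reference A): Δ to B = (-85, -10, +0.3), Δ to C = (-130, 80, +3.0).
∂h/∂x = -0.006667, ∂h/∂y = +0.02667 (det = -8100).
Flow direction (−∇h) has components (+0.006667 E, -0.02667 N).
Azimuth = atan2(E, N) = atan2(+0.006667, -0.02667) = 166.0° ≈ 166°.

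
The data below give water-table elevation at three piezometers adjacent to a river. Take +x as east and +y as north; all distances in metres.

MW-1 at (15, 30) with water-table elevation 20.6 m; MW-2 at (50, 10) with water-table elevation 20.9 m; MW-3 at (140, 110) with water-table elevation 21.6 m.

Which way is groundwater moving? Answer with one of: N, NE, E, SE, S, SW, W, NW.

Differences from MW-1: to MW-2 (Δx, Δy, Δh) = (35, -20, +0.3); to MW-3 = (125, 80, +1.0).
Solve a·Δx + b·Δy = Δh: det = 35·80 − 125·(-20) = 5300.
∂h/∂x = [(+0.3)·80 − (+1.0)·(-20)] / 5300 = +0.008302
∂h/∂y = [35·(+1.0) − 125·(+0.3)] / 5300 = -0.0004717
Flow = −∇h = (-0.008302 east, +0.0004717 north), which points west.

W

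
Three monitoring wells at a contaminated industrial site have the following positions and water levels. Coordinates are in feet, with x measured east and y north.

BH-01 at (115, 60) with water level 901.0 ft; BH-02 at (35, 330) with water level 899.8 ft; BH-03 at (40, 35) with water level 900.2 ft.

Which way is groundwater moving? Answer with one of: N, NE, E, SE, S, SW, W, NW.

Taking BH-01 as reference: BH-02−BH-01 = (-80, 270, -1.2); BH-03−BH-01 = (-75, -25, -0.8).
Solve a·Δx + b·Δy = Δh: det = (-80)·(-25) − (-75)·270 = 22250.
∂h/∂x = [(-1.2)·(-25) − (-0.8)·270] / 22250 = +0.01106
∂h/∂y = [(-80)·(-0.8) − (-75)·(-1.2)] / 22250 = -0.001169
Flow = −∇h = (-0.01106 east, +0.001169 north), which points west.

W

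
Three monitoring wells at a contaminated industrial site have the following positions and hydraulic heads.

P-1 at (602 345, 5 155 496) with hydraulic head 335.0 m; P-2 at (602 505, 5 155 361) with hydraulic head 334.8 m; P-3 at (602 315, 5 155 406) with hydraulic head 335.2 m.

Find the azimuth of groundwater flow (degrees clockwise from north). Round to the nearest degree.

Taking P-1 as reference: P-2−P-1 = (160, -135, -0.2); P-3−P-1 = (-30, -90, +0.2).
Determinant of the coordinate differences = 160·(-90) − (-30)·(-135) = -18450.
∂h/∂x = [(-0.2)·(-90) − (+0.2)·(-135)] / -18450 = -0.002439
∂h/∂y = [160·(+0.2) − (-30)·(-0.2)] / -18450 = -0.001409
Flow direction (−∇h) has components (+0.002439 E, +0.001409 N).
Azimuth = atan2(E, N) = atan2(+0.002439, +0.001409) = 60.0° ≈ 060°.

060°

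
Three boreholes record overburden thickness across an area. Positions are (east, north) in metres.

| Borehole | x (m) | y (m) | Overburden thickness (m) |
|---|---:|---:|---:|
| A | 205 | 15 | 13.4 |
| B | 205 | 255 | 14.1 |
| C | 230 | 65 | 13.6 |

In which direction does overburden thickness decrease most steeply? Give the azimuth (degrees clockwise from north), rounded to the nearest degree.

217°

Differences from A: to B (Δx, Δy, Δh) = (0, 240, +0.7); to C = (25, 50, +0.2).
Determinant of the coordinate differences = 0·50 − 25·240 = -6000.
∂d/∂x = [(+0.7)·50 − (+0.2)·240] / -6000 = +0.002167
∂d/∂y = [0·(+0.2) − 25·(+0.7)] / -6000 = +0.002917
Steepest decrease is along −∇f: components (-0.002167 E, -0.002917 N).
Azimuth = atan2(-0.002167, -0.002917) = 216.6° ≈ 217°.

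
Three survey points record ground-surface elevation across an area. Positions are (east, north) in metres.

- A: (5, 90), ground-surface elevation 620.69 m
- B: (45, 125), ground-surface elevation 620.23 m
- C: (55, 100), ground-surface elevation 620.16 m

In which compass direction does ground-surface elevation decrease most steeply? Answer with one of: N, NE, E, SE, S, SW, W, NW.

E

Three-point gradient (reference A): Δ to B = (40, 35, -0.46), Δ to C = (50, 10, -0.53).
∂z/∂x = -0.01033, ∂z/∂y = -0.001333 (det = -1350).
Steepest decrease is along −∇f = (+0.01033 E, +0.001333 N) → east.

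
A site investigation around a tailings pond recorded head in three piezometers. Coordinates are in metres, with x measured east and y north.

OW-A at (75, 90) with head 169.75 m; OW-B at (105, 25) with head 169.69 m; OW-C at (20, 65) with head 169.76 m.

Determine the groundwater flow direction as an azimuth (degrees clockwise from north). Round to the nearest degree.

Taking OW-A as reference: OW-B−OW-A = (30, -65, -0.06); OW-C−OW-A = (-55, -25, +0.01).
Solve a·Δx + b·Δy = Δh: det = 30·(-25) − (-55)·(-65) = -4325.
∂h/∂x = [(-0.06)·(-25) − (+0.01)·(-65)] / -4325 = -0.0004971
∂h/∂y = [30·(+0.01) − (-55)·(-0.06)] / -4325 = +0.0006936
Flow direction (−∇h) has components (+0.0004971 E, -0.0006936 N).
Azimuth = atan2(E, N) = atan2(+0.0004971, -0.0006936) = 144.4° ≈ 144°.

144°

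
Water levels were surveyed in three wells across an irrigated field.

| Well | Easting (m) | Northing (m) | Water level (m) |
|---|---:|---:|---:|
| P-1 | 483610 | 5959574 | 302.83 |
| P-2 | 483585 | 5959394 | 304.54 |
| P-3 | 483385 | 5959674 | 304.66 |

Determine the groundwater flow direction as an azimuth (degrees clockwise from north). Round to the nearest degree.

056°

With h = a·x + b·y + c and P-1 as origin, the differences give:
  (-25)·a + (-180)·b = +1.71
  (-225)·a + 100·b = +1.83
Eliminate b (×100 and ×(-180), subtract): -43000·a = 500.400 → a = ∂h/∂x = -0.01164
Back-substitute: b = ∂h/∂y = -0.007884.
Flow direction (−∇h) has components (+0.01164 E, +0.007884 N).
Azimuth = atan2(E, N) = atan2(+0.01164, +0.007884) = 55.9° ≈ 056°.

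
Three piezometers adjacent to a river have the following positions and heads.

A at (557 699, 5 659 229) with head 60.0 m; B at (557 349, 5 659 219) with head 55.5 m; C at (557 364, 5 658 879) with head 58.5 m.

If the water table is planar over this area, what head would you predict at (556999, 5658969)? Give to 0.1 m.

53.0 m

With h = a·x + b·y + c and A as origin, the differences give:
  (-350)·a + (-10)·b = -4.5
  (-335)·a + (-350)·b = -1.5
Eliminate b (×(-350) and ×(-10), subtract): 119150·a = 1560.00 → a = ∂h/∂x = +0.01309
Back-substitute: b = ∂h/∂y = -0.008246.
h(556999, 5658969) = 60.0 + (+0.01309)·(-700) + (-0.008246)·(-260) = 60.0 -9.165 +2.144 = 52.979 m.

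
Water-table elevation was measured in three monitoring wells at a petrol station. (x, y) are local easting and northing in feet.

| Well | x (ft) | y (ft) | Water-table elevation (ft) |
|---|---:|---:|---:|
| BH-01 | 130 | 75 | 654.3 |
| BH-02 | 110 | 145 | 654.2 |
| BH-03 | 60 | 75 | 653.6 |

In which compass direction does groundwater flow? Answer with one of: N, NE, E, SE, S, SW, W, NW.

Taking BH-01 as reference: BH-02−BH-01 = (-20, 70, -0.1); BH-03−BH-01 = (-70, 0, -0.7).
Determinant of the coordinate differences = (-20)·0 − (-70)·70 = 4900.
∂h/∂x = [(-0.1)·0 − (-0.7)·70] / 4900 = +0.010000
∂h/∂y = [(-20)·(-0.7) − (-70)·(-0.1)] / 4900 = +0.001429
Flow = −∇h = (-0.010000 east, -0.001429 north), which points west.

W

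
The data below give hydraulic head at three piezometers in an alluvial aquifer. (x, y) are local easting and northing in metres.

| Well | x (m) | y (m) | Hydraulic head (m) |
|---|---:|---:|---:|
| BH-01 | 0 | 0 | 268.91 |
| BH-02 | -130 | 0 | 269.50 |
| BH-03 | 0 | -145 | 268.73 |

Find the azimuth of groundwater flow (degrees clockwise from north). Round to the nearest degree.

105°

∂h/∂x = (269.50 − 268.91) / (-130 − 0) = -0.004538
∂h/∂y = (268.73 − 268.91) / (-145 − 0) = +0.001241
Flow direction (−∇h) has components (+0.004538 E, -0.001241 N).
Azimuth = atan2(E, N) = atan2(+0.004538, -0.001241) = 105.3° ≈ 105°.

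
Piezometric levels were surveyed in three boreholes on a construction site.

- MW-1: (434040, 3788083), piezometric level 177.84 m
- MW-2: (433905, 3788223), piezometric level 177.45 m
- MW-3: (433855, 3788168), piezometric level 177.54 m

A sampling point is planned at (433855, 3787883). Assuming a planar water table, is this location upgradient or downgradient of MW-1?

upgradient

With h = a·x + b·y + c and MW-1 as origin, the differences give:
  (-135)·a + 140·b = -0.39
  (-185)·a + 85·b = -0.30
Eliminate b (×85 and ×140, subtract): 14425·a = 8.850 → a = ∂h/∂x = +0.0006135
Back-substitute: b = ∂h/∂y = -0.002194.
Head at (433855, 3787883) = 177.84 + (+0.0006135)·(-185) + (-0.002194)·(-200) = 178.17 m.
That is higher than the 177.84 m at MW-1, so the point is upgradient.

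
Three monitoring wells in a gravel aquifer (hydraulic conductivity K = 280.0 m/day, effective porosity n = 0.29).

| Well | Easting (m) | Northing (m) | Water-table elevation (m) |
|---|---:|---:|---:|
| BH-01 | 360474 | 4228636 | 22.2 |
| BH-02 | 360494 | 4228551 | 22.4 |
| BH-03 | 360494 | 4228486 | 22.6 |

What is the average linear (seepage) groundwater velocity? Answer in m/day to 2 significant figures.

With h = a·x + b·y + c and BH-01 as origin, the differences give:
  20·a + (-85)·b = +0.2
  20·a + (-150)·b = +0.4
Eliminate b (×(-150) and ×(-85), subtract): -1300·a = 4.00 → a = ∂h/∂x = -0.003077
Back-substitute: b = ∂h/∂y = -0.003077.
|∇h| = √(-0.003077² + -0.003077²) = 0.004352
Seepage velocity v = K·i/n = 280.0 × 0.004352 / 0.29 = 4.202 m/day.

4.2 m/day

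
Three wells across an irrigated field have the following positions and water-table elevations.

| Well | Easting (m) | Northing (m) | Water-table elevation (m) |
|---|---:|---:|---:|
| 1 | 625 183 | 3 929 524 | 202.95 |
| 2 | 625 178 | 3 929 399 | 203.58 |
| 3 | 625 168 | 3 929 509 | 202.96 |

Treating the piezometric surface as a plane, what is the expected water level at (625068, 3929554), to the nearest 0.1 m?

202.3 m

With h = a·x + b·y + c and 1 as origin, the differences give:
  (-5)·a + (-125)·b = +0.63
  (-15)·a + (-15)·b = +0.01
Eliminate b (×(-15) and ×(-125), subtract): -1800·a = -8.200 → a = ∂h/∂x = +0.004556
Back-substitute: b = ∂h/∂y = -0.005222.
h(625068, 3929554) = 202.95 + (+0.004556)·(-115) + (-0.005222)·(30) = 202.95 -0.524 -0.157 = 202.269 m.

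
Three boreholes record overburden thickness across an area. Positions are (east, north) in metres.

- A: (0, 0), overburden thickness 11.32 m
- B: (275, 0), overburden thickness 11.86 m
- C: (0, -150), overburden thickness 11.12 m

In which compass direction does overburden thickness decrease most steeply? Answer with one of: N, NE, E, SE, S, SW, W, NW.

∂d/∂x = (11.86 − 11.32) / (275 − 0) = +0.001964
∂d/∂y = (11.12 − 11.32) / (-150 − 0) = +0.001333
Steepest decrease is along −∇f = (-0.001964 E, -0.001333 N) → southwest.

SW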